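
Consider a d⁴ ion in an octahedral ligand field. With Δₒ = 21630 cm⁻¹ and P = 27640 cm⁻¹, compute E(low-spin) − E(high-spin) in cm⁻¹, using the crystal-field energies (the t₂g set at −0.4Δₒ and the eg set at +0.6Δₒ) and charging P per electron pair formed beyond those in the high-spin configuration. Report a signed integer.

High-spin d⁴ fills as t₂g³ eg¹ with CFSE 3(−0.4) + 1(+0.6) = -0.6Δₒ = -12978 cm⁻¹.
For low-spin the configuration is t₂g⁴ eg⁰: orbital energy -1.6 × 21630 = -34608 cm⁻¹, and 1 additional pair relative to high-spin adds 27640 cm⁻¹, giving -6968 cm⁻¹.
Thus E(LS) − E(HS) = 6010 cm⁻¹.

6010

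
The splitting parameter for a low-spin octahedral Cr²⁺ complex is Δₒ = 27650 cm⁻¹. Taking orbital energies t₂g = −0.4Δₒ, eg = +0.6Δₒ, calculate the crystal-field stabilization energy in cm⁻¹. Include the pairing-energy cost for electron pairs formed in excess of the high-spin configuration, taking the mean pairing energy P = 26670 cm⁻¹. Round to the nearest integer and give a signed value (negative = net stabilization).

-17570

Group 6 minus oxidation state +2 gives a d⁴ configuration for Cr²⁺.
Configuration: t₂g⁴ eg⁰.
The orbital stabilization is -1.6Δₒ = -1.6 × 27650 = -44240 cm⁻¹.
Pairing penalty: 1 pair vs 0 in the high-spin reference → 1 extra × P = 26670 cm⁻¹.
Combining: -44240 + 26670 = -17570 cm⁻¹.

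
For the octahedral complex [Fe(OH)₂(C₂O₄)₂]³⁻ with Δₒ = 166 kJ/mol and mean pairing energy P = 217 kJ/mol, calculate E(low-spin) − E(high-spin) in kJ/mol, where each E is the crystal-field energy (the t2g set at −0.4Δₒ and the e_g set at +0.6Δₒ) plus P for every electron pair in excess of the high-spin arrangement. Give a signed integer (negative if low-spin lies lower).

Ligand charges: 2×(-1) from OH⁻ and 2×(-2) from C₂O₄²⁻ sum to -6; with overall charge -3, Fe is +3.
Group 8 minus oxidation state +3 gives a d⁵ configuration for Fe³⁺.
High-spin: t2g^3 e_g^2, CFSE = 0.0Δₒ = 0 kJ/mol.
Low-spin t2g^5 e_g^0 gives -2.0Δₒ = -332 kJ/mol, but forming 2 extra pairs costs 2P = 434 kJ/mol, so E(LS) = -332 + 434 = 102 kJ/mol.
E(LS) − E(HS) = 102 − (0) = 102 kJ/mol.

102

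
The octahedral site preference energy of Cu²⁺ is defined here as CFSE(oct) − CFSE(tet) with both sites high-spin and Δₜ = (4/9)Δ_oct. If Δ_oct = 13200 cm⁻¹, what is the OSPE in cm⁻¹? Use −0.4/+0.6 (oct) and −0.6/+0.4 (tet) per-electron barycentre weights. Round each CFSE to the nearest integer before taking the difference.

Group 11 minus oxidation state +2 gives a d⁹ configuration for Cu²⁺.
In an octahedral site d⁹ (HS) is t2g^6 e_g^3, giving CFSE(oct) = -0.6Δ_oct = -7920 cm⁻¹.
In a tetrahedral site the filling is e^4 t2^5: CFSE(tet) = -0.4Δₜ = -0.4 × (4/9)(13200) = -2347 cm⁻¹.
OSPE = -7920 − (-2347) = -5573 cm⁻¹.

-5573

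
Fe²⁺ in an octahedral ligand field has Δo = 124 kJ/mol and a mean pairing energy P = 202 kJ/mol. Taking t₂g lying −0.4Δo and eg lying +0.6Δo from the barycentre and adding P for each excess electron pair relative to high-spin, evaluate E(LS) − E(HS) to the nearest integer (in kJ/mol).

156

Fe is in group 8, so Fe²⁺ is d⁶ (8 − 2 = 6).
In the high-spin limit (t₂g⁴ eg²) the orbital term is -0.4Δo = -50 kJ/mol, with no excess pairing.
For low-spin the configuration is t₂g⁶ eg⁰: orbital energy -2.4 × 124 = -298 kJ/mol, and 2 additional pairs relative to high-spin add 404 kJ/mol, giving 106 kJ/mol.
Thus E(LS) − E(HS) = 156 kJ/mol.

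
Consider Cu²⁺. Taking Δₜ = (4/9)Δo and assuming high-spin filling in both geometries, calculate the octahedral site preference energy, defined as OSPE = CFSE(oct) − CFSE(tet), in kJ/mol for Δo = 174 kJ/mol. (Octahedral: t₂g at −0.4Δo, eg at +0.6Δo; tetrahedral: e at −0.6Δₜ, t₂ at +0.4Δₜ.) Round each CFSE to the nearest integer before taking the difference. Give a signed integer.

-73

Cu sits in group 11; removing 2 electrons leaves Cu²⁺ with 11 − 2 = 9 d electrons.
In an octahedral site d⁹ (HS) is t₂g⁶ eg³, giving CFSE(oct) = -0.6Δo = -104 kJ/mol.
Tetrahedral e⁴ t₂⁵ gives -0.4Δₜ = -0.4 × (4/9) × 174 = -31 kJ/mol.
OSPE = -104 − (-31) = -73 kJ/mol.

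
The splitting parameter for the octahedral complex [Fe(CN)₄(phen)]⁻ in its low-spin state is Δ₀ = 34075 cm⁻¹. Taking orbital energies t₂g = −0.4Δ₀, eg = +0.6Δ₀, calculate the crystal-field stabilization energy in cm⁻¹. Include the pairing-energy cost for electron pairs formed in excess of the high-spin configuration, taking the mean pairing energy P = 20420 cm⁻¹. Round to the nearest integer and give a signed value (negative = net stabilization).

Ligand charges: 4×(-1) from CN⁻ and 1×(+0) from phen sum to -4; with overall charge -1, Fe is +3.
Fe³⁺: group 8, so d-count = 8 − 3 = 5.
The d⁵ electrons fill as t₂g⁵ eg⁰.
The orbital stabilization is -2.0Δ₀ = -2.0 × 34075 = -68150 cm⁻¹.
High-spin d⁵ would be t₂g³ eg² with 0 pairs; low-spin has 2, so 2 excess pairs cost +2P = +40840 cm⁻¹.
Overall CFSE = -68150 + 40840 = -27310 cm⁻¹.

-27310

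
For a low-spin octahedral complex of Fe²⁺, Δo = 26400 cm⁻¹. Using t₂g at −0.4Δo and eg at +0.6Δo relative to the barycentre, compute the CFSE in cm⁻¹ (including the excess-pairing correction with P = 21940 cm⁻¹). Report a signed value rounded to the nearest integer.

Group 8 minus oxidation state +2 gives a d⁶ configuration for Fe²⁺.
The d⁶ electrons fill as t₂g⁶ eg⁰.
CFSE(orbital) = 6×(-0.4Δo) + 0×(0.6Δo) = -2.4Δo; with Δo = 26400 cm⁻¹ that is -63360 cm⁻¹.
High-spin d⁶ would be t₂g⁴ eg² with 1 pair; low-spin has 3, so 2 excess pairs cost +2P = +43880 cm⁻¹.
Overall CFSE = -63360 + 43880 = -19480 cm⁻¹.

-19480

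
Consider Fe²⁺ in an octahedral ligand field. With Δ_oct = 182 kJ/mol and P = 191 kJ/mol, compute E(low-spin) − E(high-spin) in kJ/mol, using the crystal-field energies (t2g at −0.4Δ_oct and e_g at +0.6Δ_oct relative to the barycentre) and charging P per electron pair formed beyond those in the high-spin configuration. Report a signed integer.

18

Fe is in group 8, so Fe²⁺ is d⁶ (8 − 2 = 6).
High-spin: t2g^4 e_g^2, CFSE = -0.4Δ_oct = -73 kJ/mol.
For low-spin the configuration is t2g^6 e_g^0: orbital energy -2.4 × 182 = -437 kJ/mol, and 2 additional pairs relative to high-spin add 382 kJ/mol, giving -55 kJ/mol.
Thus E(LS) − E(HS) = 18 kJ/mol.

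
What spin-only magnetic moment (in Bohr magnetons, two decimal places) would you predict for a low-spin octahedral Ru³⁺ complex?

Group 8 minus oxidation state +3 gives a d⁵ configuration for Ru³⁺.
Configuration: t₂g⁵ eg⁰ → 1 unpaired electron.
μ(spin-only) = √[1(1+2)] = √3 ≈ 1.73 Bohr magnetons.

1.73 Bohr magnetons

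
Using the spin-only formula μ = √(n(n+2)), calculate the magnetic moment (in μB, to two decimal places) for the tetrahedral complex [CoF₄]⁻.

4.90 μB

Each F⁻ contributes -1; 4 × (-1) = -4. With overall charge -1, Co is in the +3 oxidation state.
Co sits in group 9; removing 3 electrons leaves Co³⁺ with 9 − 3 = 6 d electrons.
With tetrahedral geometry the complex is necessarily high-spin.
Configuration: e³ t₂³ → 4 unpaired electrons.
μ(spin-only) = √[4(4+2)] = √24 ≈ 4.90 μB.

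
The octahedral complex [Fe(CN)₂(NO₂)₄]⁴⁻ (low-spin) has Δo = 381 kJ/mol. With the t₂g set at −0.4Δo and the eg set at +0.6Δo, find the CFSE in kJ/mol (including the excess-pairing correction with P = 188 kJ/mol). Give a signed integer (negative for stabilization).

-538

Ligand charges: 2×(-1) from CN⁻ and 4×(-1) from NO₂⁻ sum to -6; with overall charge -4, Fe is +2.
Fe²⁺: group 8, so d-count = 8 − 2 = 6.
The d⁶ electrons fill as t₂g⁶ eg⁰.
The orbital stabilization is -2.4Δo = -2.4 × 381 = -914 kJ/mol.
Relative to high-spin t₂g⁴ eg² (1 paired), the low-spin configuration has 2 additional pairs, contributing +2 × 188 = +376 kJ/mol.
Net CFSE = -914 + 376 = -538 kJ/mol.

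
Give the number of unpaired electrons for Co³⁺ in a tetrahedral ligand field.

4

Group 9 minus oxidation state +3 gives a d⁶ configuration for Co³⁺.
Tetrahedral splitting is small, so the complex is high-spin.
Configuration: e^3 t2^3, giving 4 unpaired electrons.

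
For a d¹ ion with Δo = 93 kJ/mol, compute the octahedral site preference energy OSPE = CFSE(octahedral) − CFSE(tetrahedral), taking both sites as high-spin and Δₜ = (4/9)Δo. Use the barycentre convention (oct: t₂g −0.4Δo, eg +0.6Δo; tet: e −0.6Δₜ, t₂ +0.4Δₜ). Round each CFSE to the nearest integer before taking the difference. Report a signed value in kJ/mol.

-12

Octahedral (high-spin): t2g^1 e_g^0, CFSE = 1(−0.4) + 0(+0.6) = -0.4Δo = -0.4 × 93 = -37 kJ/mol.
Tetrahedral: e^1 t2^0, CFSE = 1(−0.6) + 0(+0.4) = -0.6Δₜ = -0.6 × (4/9) × 93 = -25 kJ/mol.
OSPE = CFSE(oct) − CFSE(tet) = -37 − (-25) = -12 kJ/mol.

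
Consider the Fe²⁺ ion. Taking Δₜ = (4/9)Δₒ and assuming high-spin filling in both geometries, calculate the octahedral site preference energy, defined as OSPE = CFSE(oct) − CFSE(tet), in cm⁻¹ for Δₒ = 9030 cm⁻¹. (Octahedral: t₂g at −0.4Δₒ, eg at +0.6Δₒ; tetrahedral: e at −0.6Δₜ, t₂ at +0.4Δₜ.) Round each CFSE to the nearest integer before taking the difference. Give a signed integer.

-1204

Fe²⁺: group 8, so d-count = 8 − 2 = 6.
In an octahedral site d⁶ (HS) is t₂g⁴ eg², giving CFSE(oct) = -0.4Δₒ = -3612 cm⁻¹.
Tetrahedral e³ t₂³ gives -0.6Δₜ = -0.6 × (4/9) × 9030 = -2408 cm⁻¹.
Subtracting, OSPE = -3612 − (-2408) = -1204 cm⁻¹.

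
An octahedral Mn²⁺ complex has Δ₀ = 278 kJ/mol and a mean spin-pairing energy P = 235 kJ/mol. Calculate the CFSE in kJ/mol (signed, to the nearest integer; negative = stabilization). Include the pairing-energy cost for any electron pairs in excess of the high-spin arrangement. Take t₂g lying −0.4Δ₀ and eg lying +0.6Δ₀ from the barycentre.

Mn sits in group 7; removing 2 electrons leaves Mn²⁺ with 7 − 2 = 5 d electrons.
Since Δ₀ = 278 kJ/mol > P = 235 kJ/mol, the complex adopts the low-spin configuration.
Filling d⁵ accordingly: t₂g⁵ eg⁰.
Orbital CFSE = -2.0Δ₀ = -2.0 × 278 = -556 kJ/mol.
Excess pairs vs high-spin: 2 − 0 = 2; pairing cost = +470 kJ/mol.
Net CFSE = -556 + 470 = -86 kJ/mol.

-86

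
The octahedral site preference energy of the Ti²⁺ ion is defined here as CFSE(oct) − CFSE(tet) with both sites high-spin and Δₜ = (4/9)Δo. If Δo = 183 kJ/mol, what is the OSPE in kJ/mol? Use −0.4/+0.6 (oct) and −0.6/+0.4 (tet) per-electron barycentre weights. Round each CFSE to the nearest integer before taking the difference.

-48

Ti sits in group 4; removing 2 electrons leaves Ti²⁺ with 4 − 2 = 2 d electrons.
Octahedral (high-spin): t₂g² eg⁰, CFSE = 2(−0.4) + 0(+0.6) = -0.8Δo = -0.8 × 183 = -146 kJ/mol.
Tetrahedral: e² t₂⁰, CFSE = 2(−0.6) + 0(+0.4) = -1.2Δₜ = -1.2 × (4/9) × 183 = -98 kJ/mol.
OSPE = -146 − (-98) = -48 kJ/mol.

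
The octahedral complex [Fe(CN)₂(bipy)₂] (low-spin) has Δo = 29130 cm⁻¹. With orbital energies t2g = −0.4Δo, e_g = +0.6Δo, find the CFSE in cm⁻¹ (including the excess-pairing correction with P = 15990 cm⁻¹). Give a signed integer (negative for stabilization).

Ligand charges: 2×(-1) from CN⁻ and 2×(+0) from bipy sum to -2; with overall charge +0, Fe is +2.
Fe is in group 8, so Fe²⁺ is d⁶ (8 − 2 = 6).
The d⁶ electrons fill as t2g^6 e_g^0.
CFSE(orbital) = 6×(-0.4Δo) + 0×(0.6Δo) = -2.4Δo; with Δo = 29130 cm⁻¹ that is -69912 cm⁻¹.
Pairing penalty: 3 pairs vs 1 in the high-spin reference → 2 extra × P = 31980 cm⁻¹.
Combining: -69912 + 31980 = -37932 cm⁻¹.

-37932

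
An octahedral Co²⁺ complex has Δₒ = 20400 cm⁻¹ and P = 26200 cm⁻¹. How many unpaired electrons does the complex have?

Group 9 minus oxidation state +2 gives a d⁷ configuration for Co²⁺.
Here Δₒ < P (20400 < 26200), so the high-spin state is favoured.
Filling d⁷ accordingly: t₂g⁵ eg².
Unpaired electrons: 3.

3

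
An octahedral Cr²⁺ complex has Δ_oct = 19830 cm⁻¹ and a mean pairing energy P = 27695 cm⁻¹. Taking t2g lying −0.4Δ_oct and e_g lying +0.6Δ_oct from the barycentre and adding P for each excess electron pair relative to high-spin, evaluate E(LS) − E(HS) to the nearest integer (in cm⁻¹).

Cr²⁺: group 6, so d-count = 6 − 2 = 4.
High-spin d⁴ fills as t2g^3 e_g^1 with CFSE 3(−0.4) + 1(+0.6) = -0.6Δ_oct = -11898 cm⁻¹.
Low-spin: t2g^4 e_g^0, orbital CFSE = -1.6Δ_oct = -31728 cm⁻¹; plus 1 excess pair × P = +27695 cm⁻¹; total -4033 cm⁻¹.
Thus E(LS) − E(HS) = 7865 cm⁻¹.

7865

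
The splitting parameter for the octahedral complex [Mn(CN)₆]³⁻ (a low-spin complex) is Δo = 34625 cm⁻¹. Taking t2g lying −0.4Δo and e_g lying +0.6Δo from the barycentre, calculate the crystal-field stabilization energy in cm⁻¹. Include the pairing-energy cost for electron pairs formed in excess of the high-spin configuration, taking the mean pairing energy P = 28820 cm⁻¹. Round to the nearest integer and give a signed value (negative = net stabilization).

Each CN⁻ contributes -1; 6 × (-1) = -6. With overall charge -3, Mn is in the +3 oxidation state.
Mn is in group 7, so Mn³⁺ is d⁴ (7 − 3 = 4).
Electron filling gives t2g^4 e_g^0.
Orbital CFSE = 4(-0.4) + 0(0.6) = -1.6Δo = -1.6 × 34625 = -55400 cm⁻¹.
Pairing penalty: 1 pair vs 0 in the high-spin reference → 1 extra × P = 28820 cm⁻¹.
Overall CFSE = -55400 + 28820 = -26580 cm⁻¹.

-26580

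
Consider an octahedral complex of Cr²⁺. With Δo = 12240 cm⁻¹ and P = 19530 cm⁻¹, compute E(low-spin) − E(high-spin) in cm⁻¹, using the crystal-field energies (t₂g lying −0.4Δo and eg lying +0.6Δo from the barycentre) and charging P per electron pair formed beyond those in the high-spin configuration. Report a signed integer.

Group 6 minus oxidation state +2 gives a d⁴ configuration for Cr²⁺.
High-spin d⁴ fills as t₂g³ eg¹ with CFSE 3(−0.4) + 1(+0.6) = -0.6Δo = -7344 cm⁻¹.
Low-spin: t₂g⁴ eg⁰, orbital CFSE = -1.6Δo = -19584 cm⁻¹; plus 1 excess pair × P = +19530 cm⁻¹; total -54 cm⁻¹.
E(LS) − E(HS) = -54 − (-7344) = 7290 cm⁻¹.

7290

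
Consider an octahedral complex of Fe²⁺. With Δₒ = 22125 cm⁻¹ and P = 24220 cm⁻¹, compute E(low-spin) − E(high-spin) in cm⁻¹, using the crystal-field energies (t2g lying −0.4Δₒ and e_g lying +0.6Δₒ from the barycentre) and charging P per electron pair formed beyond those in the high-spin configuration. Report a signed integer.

4190

Group 8 minus oxidation state +2 gives a d⁶ configuration for Fe²⁺.
High-spin: t2g^4 e_g^2, CFSE = -0.4Δₒ = -8850 cm⁻¹.
Low-spin: t2g^6 e_g^0, orbital CFSE = -2.4Δₒ = -53100 cm⁻¹; plus 2 excess pairs × P = +48440 cm⁻¹; total -4660 cm⁻¹.
E(LS) − E(HS) = -4660 − (-8850) = 4190 cm⁻¹.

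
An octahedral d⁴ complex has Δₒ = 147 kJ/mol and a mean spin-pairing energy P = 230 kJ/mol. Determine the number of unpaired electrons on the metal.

Δₒ < P, so pairing is avoided: the ground state is high-spin.
Filling d⁴ accordingly: t₂g³ eg¹.
Unpaired electrons: 4.

4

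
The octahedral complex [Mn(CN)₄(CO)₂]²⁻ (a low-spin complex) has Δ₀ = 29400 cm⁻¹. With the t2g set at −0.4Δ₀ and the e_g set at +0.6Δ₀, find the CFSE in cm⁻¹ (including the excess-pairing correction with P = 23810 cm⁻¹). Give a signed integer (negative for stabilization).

-11180

Ligand charges: 4×(-1) from CN⁻ and 2×(+0) from CO sum to -4; with overall charge -2, Mn is +2.
Group 7 minus oxidation state +2 gives a d⁵ configuration for Mn²⁺.
Configuration: t2g^5 e_g^0.
Orbital CFSE = 5(-0.4) + 0(0.6) = -2.0Δ₀ = -2.0 × 29400 = -58800 cm⁻¹.
Pairing penalty: 2 pairs vs 0 in the high-spin reference → 2 extra × P = 47620 cm⁻¹.
Combining: -58800 + 47620 = -11180 cm⁻¹.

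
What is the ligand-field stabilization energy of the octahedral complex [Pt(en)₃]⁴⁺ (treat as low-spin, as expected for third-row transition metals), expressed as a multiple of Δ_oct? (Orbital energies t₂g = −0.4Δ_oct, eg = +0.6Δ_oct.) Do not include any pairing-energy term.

-2.4 Δ_oct

en is neutral, so the +4 overall charge sits on Pt: oxidation state +4.
Group 10 minus oxidation state +4 gives a d⁶ configuration for Pt⁴⁺.
Configuration: t₂g⁶ eg⁰.
CFSE = 6(-0.4Δ_oct) + 0(0.6Δ_oct) = -2.4Δ_oct + 0.0Δ_oct = -2.4Δ_oct.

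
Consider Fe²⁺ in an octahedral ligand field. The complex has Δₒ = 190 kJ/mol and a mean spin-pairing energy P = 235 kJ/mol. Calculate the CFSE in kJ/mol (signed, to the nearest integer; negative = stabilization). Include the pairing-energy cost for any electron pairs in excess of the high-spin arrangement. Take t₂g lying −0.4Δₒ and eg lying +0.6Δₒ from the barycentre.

-76

Fe is in group 8, so Fe²⁺ is d⁶ (8 − 2 = 6).
With Δₒ < P the complex is high-spin.
Filling d⁶ accordingly: t₂g⁴ eg².
Orbital CFSE = -0.4Δₒ = -0.4 × 190 = -76 kJ/mol.
High-spin has no excess pairs, so no pairing correction applies.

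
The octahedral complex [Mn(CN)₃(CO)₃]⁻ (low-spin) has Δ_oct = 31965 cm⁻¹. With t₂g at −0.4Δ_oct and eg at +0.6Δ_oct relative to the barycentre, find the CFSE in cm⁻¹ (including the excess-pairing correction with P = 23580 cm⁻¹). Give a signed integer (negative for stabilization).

-16770

Ligand charges: 3×(-1) from CN⁻ and 3×(+0) from CO sum to -3; with overall charge -1, Mn is +2.
Mn sits in group 7; removing 2 electrons leaves Mn²⁺ with 7 − 2 = 5 d electrons.
The d⁵ electrons fill as t₂g⁵ eg⁰.
Orbital CFSE = 5(-0.4) + 0(0.6) = -2.0Δ_oct = -2.0 × 31965 = -63930 cm⁻¹.
High-spin d⁵ would be t₂g³ eg² with 0 pairs; low-spin has 2, so 2 excess pairs cost +2P = +47160 cm⁻¹.
Net CFSE = -63930 + 47160 = -16770 cm⁻¹.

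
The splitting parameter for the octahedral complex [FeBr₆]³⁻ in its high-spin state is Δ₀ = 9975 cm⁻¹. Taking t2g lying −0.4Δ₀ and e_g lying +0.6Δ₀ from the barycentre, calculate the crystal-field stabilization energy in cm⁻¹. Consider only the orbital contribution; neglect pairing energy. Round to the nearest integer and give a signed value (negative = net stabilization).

Each Br⁻ contributes -1; 6 × (-1) = -6. With overall charge -3, Fe is in the +3 oxidation state.
Group 8 minus oxidation state +3 gives a d⁵ configuration for Fe³⁺.
Configuration: t2g^3 e_g^2.
Orbital CFSE = 3(-0.4) + 2(0.6) = 0.0Δ₀ = 0.0 × 9975 = 0 cm⁻¹.

0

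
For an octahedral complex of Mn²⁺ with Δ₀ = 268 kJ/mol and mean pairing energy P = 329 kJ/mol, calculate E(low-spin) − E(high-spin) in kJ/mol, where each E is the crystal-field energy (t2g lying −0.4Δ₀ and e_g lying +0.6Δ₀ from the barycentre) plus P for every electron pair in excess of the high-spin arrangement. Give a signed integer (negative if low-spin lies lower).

Mn sits in group 7; removing 2 electrons leaves Mn²⁺ with 7 − 2 = 5 d electrons.
In the high-spin limit (t2g^3 e_g^2) the orbital term is 0.0Δ₀ = 0 kJ/mol, with no excess pairing.
Low-spin: t2g^5 e_g^0, orbital CFSE = -2.0Δ₀ = -536 kJ/mol; plus 2 excess pairs × P = +658 kJ/mol; total 122 kJ/mol.
The difference is 122 − (0) = 122 kJ/mol, so high-spin lies lower.

122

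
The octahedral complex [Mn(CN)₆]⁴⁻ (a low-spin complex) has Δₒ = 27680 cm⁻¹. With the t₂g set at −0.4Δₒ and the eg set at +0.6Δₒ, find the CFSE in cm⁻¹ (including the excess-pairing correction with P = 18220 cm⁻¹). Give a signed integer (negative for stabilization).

-18920

Each CN⁻ contributes -1; 6 × (-1) = -6. With overall charge -4, Mn is in the +2 oxidation state.
Group 7 minus oxidation state +2 gives a d⁵ configuration for Mn²⁺.
The d⁵ electrons fill as t₂g⁵ eg⁰.
CFSE(orbital) = 5×(-0.4Δₒ) + 0×(0.6Δₒ) = -2.0Δₒ; with Δₒ = 27680 cm⁻¹ that is -55360 cm⁻¹.
Relative to high-spin t₂g³ eg² (0 paired), the low-spin configuration has 2 additional pairs, contributing +2 × 18220 = +36440 cm⁻¹.
Combining: -55360 + 36440 = -18920 cm⁻¹.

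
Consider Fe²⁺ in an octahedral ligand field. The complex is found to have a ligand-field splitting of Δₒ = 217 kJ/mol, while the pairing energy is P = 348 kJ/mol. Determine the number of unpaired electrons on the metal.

4

Fe is in group 8, so Fe²⁺ is d⁶ (8 − 2 = 6).
Here Δₒ < P (217 < 348), so the high-spin state is favoured.
Filling d⁶ accordingly: t2g^4 e_g^2.
Unpaired electrons: 4.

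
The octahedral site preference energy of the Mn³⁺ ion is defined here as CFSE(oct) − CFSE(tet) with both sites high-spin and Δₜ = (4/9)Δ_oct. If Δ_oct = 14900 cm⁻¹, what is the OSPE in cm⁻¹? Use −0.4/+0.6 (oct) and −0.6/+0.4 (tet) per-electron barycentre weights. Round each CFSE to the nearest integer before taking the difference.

Mn is in group 7, so Mn³⁺ is d⁴ (7 − 3 = 4).
Octahedral high-spin t2g^3 e_g^1: CFSE = -0.6 × 14900 = -8940 cm⁻¹.
In a tetrahedral site the filling is e^2 t2^2: CFSE(tet) = -0.4Δₜ = -0.4 × (4/9)(14900) = -2649 cm⁻¹.
OSPE = -8940 − (-2649) = -6291 cm⁻¹.

-6291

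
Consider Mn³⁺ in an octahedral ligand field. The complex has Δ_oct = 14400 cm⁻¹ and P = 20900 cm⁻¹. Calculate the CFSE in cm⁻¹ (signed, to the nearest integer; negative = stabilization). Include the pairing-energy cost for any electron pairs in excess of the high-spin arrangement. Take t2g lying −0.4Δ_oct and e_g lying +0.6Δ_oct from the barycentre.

Mn is in group 7, so Mn³⁺ is d⁴ (7 − 3 = 4).
Since Δ_oct = 14400 cm⁻¹ < P = 20900 cm⁻¹, the complex adopts the high-spin configuration.
Filling d⁴ accordingly: t2g^3 e_g^1.
Orbital CFSE = -0.6Δ_oct = -0.6 × 14400 = -8640 cm⁻¹.
High-spin has no excess pairs, so no pairing correction applies.

-8640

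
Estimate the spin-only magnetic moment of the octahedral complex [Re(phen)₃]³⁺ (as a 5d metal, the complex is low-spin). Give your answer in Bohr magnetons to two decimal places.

2.83 Bohr magnetons

phen is neutral, so the +3 overall charge sits on Re: oxidation state +3.
Re is in group 7, so Re³⁺ is d⁴ (7 − 3 = 4).
Configuration: t2g^4 e_g^0 → 2 unpaired electrons.
μ(spin-only) = √[2(2+2)] = √8 ≈ 2.83 Bohr magnetons.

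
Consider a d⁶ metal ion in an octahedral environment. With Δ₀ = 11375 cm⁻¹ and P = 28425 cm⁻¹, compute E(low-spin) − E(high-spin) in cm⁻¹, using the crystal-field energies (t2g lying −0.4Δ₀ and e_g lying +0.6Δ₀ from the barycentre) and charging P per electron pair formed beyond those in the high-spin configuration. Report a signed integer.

34100

In the high-spin limit (t2g^4 e_g^2) the orbital term is -0.4Δ₀ = -4550 cm⁻¹, with no excess pairing.
For low-spin the configuration is t2g^6 e_g^0: orbital energy -2.4 × 11375 = -27300 cm⁻¹, and 2 additional pairs relative to high-spin add 56850 cm⁻¹, giving 29550 cm⁻¹.
Thus E(LS) − E(HS) = 34100 cm⁻¹.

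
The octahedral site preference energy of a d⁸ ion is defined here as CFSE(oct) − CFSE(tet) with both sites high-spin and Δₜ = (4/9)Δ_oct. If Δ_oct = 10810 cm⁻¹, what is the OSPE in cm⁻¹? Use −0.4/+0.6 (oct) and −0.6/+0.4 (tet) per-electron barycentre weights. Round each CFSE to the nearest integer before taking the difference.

Octahedral (high-spin): t2g^6 e_g^2, CFSE = 6(−0.4) + 2(+0.6) = -1.2Δ_oct = -1.2 × 10810 = -12972 cm⁻¹.
Tetrahedral: e^4 t2^4, CFSE = 4(−0.6) + 4(+0.4) = -0.8Δₜ = -0.8 × (4/9) × 10810 = -3844 cm⁻¹.
Subtracting, OSPE = -12972 − (-3844) = -9128 cm⁻¹.

-9128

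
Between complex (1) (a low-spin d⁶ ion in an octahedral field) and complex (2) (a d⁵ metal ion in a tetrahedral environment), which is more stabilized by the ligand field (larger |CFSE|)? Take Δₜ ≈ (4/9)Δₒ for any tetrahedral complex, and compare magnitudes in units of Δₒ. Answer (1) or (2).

(1): t₂g⁶ eg⁰, CFSE = -2.4Δₒ.
(2): Tetrahedral fields are weak (Δₜ ≈ 4/9 Δₒ), so electrons fill high-spin; e² t₂³, CFSE = 0.0Δₜ ≈ 0.00Δₒ.
So (1) has the larger |CFSE|.

(1)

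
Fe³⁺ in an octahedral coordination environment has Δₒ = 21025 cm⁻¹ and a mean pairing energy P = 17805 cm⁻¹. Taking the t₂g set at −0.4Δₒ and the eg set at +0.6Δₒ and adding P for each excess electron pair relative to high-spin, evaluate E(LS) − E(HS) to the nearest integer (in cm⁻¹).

-6440

Fe sits in group 8; removing 3 electrons leaves Fe³⁺ with 8 − 3 = 5 d electrons.
High-spin: t₂g³ eg², CFSE = 0.0Δₒ = 0 cm⁻¹.
Low-spin: t₂g⁵ eg⁰, orbital CFSE = -2.0Δₒ = -42050 cm⁻¹; plus 2 excess pairs × P = +35610 cm⁻¹; total -6440 cm⁻¹.
Thus E(LS) − E(HS) = -6440 cm⁻¹.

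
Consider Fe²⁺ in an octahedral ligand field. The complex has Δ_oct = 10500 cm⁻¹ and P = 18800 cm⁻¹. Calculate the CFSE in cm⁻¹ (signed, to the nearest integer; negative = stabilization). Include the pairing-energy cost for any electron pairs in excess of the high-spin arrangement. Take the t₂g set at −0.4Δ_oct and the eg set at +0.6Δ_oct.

-4200

Fe is in group 8, so Fe²⁺ is d⁶ (8 − 2 = 6).
Here Δ_oct < P (10500 < 18800), so the high-spin state is favoured.
Filling d⁶ accordingly: t₂g⁴ eg².
Orbital CFSE = -0.4Δ_oct = -0.4 × 10500 = -4200 cm⁻¹.
High-spin has no excess pairs, so no pairing correction applies.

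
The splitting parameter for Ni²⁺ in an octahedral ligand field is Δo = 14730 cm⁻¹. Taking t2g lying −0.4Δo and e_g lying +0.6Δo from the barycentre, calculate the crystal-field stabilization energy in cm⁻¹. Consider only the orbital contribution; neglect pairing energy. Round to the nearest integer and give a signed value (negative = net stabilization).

Ni²⁺: group 10, so d-count = 10 − 2 = 8.
The d⁸ electrons fill as t2g^6 e_g^2.
CFSE(orbital) = 6×(-0.4Δo) + 2×(0.6Δo) = -1.2Δo; with Δo = 14730 cm⁻¹ that is -17676 cm⁻¹.

-17676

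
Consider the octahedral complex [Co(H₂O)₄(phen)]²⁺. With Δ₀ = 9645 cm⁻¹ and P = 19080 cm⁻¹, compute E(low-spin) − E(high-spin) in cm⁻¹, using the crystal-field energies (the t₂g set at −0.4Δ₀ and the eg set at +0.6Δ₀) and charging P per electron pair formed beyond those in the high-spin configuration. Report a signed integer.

9435

Ligand charges: 4×(+0) from H₂O and 1×(+0) from phen sum to +0; with overall charge +2, Co is +2.
Co²⁺: group 9, so d-count = 9 − 2 = 7.
High-spin d⁷ fills as t₂g⁵ eg² with CFSE 5(−0.4) + 2(+0.6) = -0.8Δ₀ = -7716 cm⁻¹.
Low-spin: t₂g⁶ eg¹, orbital CFSE = -1.8Δ₀ = -17361 cm⁻¹; plus 1 excess pair × P = +19080 cm⁻¹; total 1719 cm⁻¹.
E(LS) − E(HS) = 1719 − (-7716) = 9435 cm⁻¹.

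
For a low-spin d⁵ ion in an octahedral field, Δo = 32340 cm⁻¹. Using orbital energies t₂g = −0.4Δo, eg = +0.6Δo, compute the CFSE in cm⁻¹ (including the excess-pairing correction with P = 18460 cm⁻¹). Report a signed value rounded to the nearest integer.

-27760

Configuration: t₂g⁵ eg⁰.
CFSE(orbital) = 5×(-0.4Δo) + 0×(0.6Δo) = -2.0Δo; with Δo = 32340 cm⁻¹ that is -64680 cm⁻¹.
High-spin d⁵ would be t₂g³ eg² with 0 pairs; low-spin has 2, so 2 excess pairs cost +2P = +36920 cm⁻¹.
Net CFSE = -64680 + 36920 = -27760 cm⁻¹.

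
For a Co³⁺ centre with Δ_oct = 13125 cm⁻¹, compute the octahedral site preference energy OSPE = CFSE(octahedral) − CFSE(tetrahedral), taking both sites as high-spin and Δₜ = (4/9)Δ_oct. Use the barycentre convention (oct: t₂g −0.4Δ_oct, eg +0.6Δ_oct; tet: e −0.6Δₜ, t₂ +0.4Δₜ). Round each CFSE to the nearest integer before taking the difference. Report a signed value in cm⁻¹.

Co sits in group 9; removing 3 electrons leaves Co³⁺ with 9 − 3 = 6 d electrons.
Octahedral high-spin t₂g⁴ eg²: CFSE = -0.4 × 13125 = -5250 cm⁻¹.
In a tetrahedral site the filling is e³ t₂³: CFSE(tet) = -0.6Δₜ = -0.6 × (4/9)(13125) = -3500 cm⁻¹.
OSPE = CFSE(oct) − CFSE(tet) = -5250 − (-3500) = -1750 cm⁻¹.

-1750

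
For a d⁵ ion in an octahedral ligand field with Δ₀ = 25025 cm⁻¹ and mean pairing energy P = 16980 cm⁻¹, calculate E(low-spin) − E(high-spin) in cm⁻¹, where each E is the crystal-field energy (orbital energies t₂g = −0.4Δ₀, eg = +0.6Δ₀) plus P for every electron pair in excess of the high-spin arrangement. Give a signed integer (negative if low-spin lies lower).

High-spin: t₂g³ eg², CFSE = 0.0Δ₀ = 0 cm⁻¹.
Low-spin t₂g⁵ eg⁰ gives -2.0Δ₀ = -50050 cm⁻¹, but forming 2 extra pairs costs 2P = 33960 cm⁻¹, so E(LS) = -50050 + 33960 = -16090 cm⁻¹.
E(LS) − E(HS) = -16090 − (0) = -16090 cm⁻¹.

-16090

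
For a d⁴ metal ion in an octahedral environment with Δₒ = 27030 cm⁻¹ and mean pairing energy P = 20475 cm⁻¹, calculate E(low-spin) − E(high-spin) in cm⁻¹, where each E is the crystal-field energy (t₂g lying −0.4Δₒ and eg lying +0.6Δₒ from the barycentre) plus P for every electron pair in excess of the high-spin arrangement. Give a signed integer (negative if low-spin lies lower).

-6555

High-spin d⁴ fills as t₂g³ eg¹ with CFSE 3(−0.4) + 1(+0.6) = -0.6Δₒ = -16218 cm⁻¹.
Low-spin t₂g⁴ eg⁰ gives -1.6Δₒ = -43248 cm⁻¹, but forming 1 extra pair costs 1P = 20475 cm⁻¹, so E(LS) = -43248 + 20475 = -22773 cm⁻¹.
The difference is -22773 − (-16218) = -6555 cm⁻¹, so low-spin lies lower.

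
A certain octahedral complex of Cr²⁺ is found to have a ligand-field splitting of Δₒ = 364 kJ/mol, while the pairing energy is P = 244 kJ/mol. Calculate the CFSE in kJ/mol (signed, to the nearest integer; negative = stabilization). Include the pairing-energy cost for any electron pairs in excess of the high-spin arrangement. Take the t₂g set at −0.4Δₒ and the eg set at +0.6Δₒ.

Cr sits in group 6; removing 2 electrons leaves Cr²⁺ with 6 − 2 = 4 d electrons.
Since Δₒ = 364 kJ/mol > P = 244 kJ/mol, the complex adopts the low-spin configuration.
Configuration: t₂g⁴ eg⁰.
Orbital CFSE = -1.6Δₒ = -1.6 × 364 = -582 kJ/mol.
Excess pairs vs high-spin: 1 − 0 = 1; pairing cost = +244 kJ/mol.
Net CFSE = -582 + 244 = -338 kJ/mol.

-338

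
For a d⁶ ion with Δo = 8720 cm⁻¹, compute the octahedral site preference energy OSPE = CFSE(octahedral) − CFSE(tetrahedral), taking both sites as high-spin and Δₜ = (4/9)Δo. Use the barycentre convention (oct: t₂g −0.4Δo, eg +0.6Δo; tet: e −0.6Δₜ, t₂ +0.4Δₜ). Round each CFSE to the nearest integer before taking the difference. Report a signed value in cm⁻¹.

Octahedral high-spin t2g^4 e_g^2: CFSE = -0.4 × 8720 = -3488 cm⁻¹.
Tetrahedral: e^3 t2^3, CFSE = 3(−0.6) + 3(+0.4) = -0.6Δₜ = -0.6 × (4/9) × 8720 = -2325 cm⁻¹.
OSPE = -3488 − (-2325) = -1163 cm⁻¹.

-1163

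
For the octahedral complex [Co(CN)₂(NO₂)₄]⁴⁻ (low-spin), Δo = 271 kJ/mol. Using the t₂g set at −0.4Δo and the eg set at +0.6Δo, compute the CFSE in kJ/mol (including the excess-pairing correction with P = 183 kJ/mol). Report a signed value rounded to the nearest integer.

-305

Ligand charges: 2×(-1) from CN⁻ and 4×(-1) from NO₂⁻ sum to -6; with overall charge -4, Co is +2.
Group 9 minus oxidation state +2 gives a d⁷ configuration for Co²⁺.
Configuration: t₂g⁶ eg¹.
CFSE(orbital) = 6×(-0.4Δo) + 1×(0.6Δo) = -1.8Δo; with Δo = 271 kJ/mol that is -488 kJ/mol.
Pairing penalty: 3 pairs vs 2 in the high-spin reference → 1 extra × P = 183 kJ/mol.
Combining: -488 + 183 = -305 kJ/mol.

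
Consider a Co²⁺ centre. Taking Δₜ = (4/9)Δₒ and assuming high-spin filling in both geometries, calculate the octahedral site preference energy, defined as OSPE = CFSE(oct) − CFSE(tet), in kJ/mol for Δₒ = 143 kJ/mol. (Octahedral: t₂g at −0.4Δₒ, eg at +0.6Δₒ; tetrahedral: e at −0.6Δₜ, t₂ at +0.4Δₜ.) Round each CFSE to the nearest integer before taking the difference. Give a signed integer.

-38

Co²⁺: group 9, so d-count = 9 − 2 = 7.
In an octahedral site d⁷ (HS) is t₂g⁵ eg², giving CFSE(oct) = -0.8Δₒ = -114 kJ/mol.
Tetrahedral: e⁴ t₂³, CFSE = 4(−0.6) + 3(+0.4) = -1.2Δₜ = -1.2 × (4/9) × 143 = -76 kJ/mol.
OSPE = CFSE(oct) − CFSE(tet) = -114 − (-76) = -38 kJ/mol.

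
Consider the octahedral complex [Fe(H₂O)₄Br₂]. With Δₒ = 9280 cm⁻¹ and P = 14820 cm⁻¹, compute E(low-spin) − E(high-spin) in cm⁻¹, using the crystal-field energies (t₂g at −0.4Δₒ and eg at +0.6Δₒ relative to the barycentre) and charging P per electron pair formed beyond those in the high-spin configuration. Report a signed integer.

Ligand charges: 4×(+0) from H₂O and 2×(-1) from Br⁻ sum to -2; with overall charge +0, Fe is +2.
Group 8 minus oxidation state +2 gives a d⁶ configuration for Fe²⁺.
High-spin: t₂g⁴ eg², CFSE = -0.4Δₒ = -3712 cm⁻¹.
Low-spin: t₂g⁶ eg⁰, orbital CFSE = -2.4Δₒ = -22272 cm⁻¹; plus 2 excess pairs × P = +29640 cm⁻¹; total 7368 cm⁻¹.
Thus E(LS) − E(HS) = 11080 cm⁻¹.

11080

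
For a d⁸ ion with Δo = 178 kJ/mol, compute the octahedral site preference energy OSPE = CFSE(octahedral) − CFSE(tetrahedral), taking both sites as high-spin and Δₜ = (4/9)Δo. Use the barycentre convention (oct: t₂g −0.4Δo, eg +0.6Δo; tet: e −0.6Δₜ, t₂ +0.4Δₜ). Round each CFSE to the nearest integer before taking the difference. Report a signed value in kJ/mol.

Octahedral (high-spin): t2g^6 e_g^2, CFSE = 6(−0.4) + 2(+0.6) = -1.2Δo = -1.2 × 178 = -214 kJ/mol.
In a tetrahedral site the filling is e^4 t2^4: CFSE(tet) = -0.8Δₜ = -0.8 × (4/9)(178) = -63 kJ/mol.
OSPE = CFSE(oct) − CFSE(tet) = -214 − (-63) = -151 kJ/mol.

-151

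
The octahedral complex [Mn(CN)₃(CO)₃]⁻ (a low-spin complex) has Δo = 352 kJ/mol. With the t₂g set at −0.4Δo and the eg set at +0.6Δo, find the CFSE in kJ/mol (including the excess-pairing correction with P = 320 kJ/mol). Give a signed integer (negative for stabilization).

Ligand charges: 3×(-1) from CN⁻ and 3×(+0) from CO sum to -3; with overall charge -1, Mn is +2.
Mn sits in group 7; removing 2 electrons leaves Mn²⁺ with 7 − 2 = 5 d electrons.
Configuration: t₂g⁵ eg⁰.
CFSE(orbital) = 5×(-0.4Δo) + 0×(0.6Δo) = -2.0Δo; with Δo = 352 kJ/mol that is -704 kJ/mol.
Pairing penalty: 2 pairs vs 0 in the high-spin reference → 2 extra × P = 640 kJ/mol.
Overall CFSE = -704 + 640 = -64 kJ/mol.

-64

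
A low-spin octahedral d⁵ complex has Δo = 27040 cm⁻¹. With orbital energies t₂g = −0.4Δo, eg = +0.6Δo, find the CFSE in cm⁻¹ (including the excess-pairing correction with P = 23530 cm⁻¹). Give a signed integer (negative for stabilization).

Configuration: t₂g⁵ eg⁰.
The orbital stabilization is -2.0Δo = -2.0 × 27040 = -54080 cm⁻¹.
High-spin d⁵ would be t₂g³ eg² with 0 pairs; low-spin has 2, so 2 excess pairs cost +2P = +47060 cm⁻¹.
Net CFSE = -54080 + 47060 = -7020 cm⁻¹.

-7020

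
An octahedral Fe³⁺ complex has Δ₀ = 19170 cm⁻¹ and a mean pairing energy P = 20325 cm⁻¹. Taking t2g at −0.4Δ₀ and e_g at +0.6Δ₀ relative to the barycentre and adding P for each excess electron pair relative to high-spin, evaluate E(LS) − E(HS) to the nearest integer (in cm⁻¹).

2310

Group 8 minus oxidation state +3 gives a d⁵ configuration for Fe³⁺.
High-spin: t2g^3 e_g^2, CFSE = 0.0Δ₀ = 0 cm⁻¹.
Low-spin: t2g^5 e_g^0, orbital CFSE = -2.0Δ₀ = -38340 cm⁻¹; plus 2 excess pairs × P = +40650 cm⁻¹; total 2310 cm⁻¹.
E(LS) − E(HS) = 2310 − (0) = 2310 cm⁻¹.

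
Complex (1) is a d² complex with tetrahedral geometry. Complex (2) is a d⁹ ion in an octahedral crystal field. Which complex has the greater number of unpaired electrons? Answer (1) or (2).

(1): With tetrahedral geometry the complex is necessarily high-spin; e² t₂⁰ → 2 unpaired.
(2): t2g^6 e_g^3 → 1 unpaired.
So (1) has more unpaired electrons.

(1)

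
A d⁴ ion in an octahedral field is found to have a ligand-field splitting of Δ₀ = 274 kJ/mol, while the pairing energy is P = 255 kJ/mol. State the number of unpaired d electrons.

2

Δ₀ > P, so pairing is preferred: the ground state is low-spin.
Filling d⁴ accordingly: t2g^4 e_g^0.
Unpaired electrons: 2.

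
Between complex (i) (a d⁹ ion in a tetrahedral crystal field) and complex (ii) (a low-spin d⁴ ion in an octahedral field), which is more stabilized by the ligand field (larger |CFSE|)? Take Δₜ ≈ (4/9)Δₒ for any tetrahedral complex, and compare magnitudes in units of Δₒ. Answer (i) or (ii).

(i): Tetrahedral fields are weak (Δₜ ≈ 4/9 Δₒ), so electrons fill high-spin; e^4 t2^5, CFSE = -0.4Δₜ ≈ -0.18Δₒ.
(ii): t₂g⁴ eg⁰, CFSE = -1.6Δₒ.
So (ii) has the larger |CFSE|.

(ii)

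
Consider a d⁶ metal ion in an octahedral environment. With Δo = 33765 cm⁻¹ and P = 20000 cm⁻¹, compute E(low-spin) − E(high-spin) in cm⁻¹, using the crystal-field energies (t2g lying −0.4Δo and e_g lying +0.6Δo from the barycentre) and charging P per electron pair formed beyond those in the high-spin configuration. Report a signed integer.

In the high-spin limit (t2g^4 e_g^2) the orbital term is -0.4Δo = -13506 cm⁻¹, with no excess pairing.
Low-spin: t2g^6 e_g^0, orbital CFSE = -2.4Δo = -81036 cm⁻¹; plus 2 excess pairs × P = +40000 cm⁻¹; total -41036 cm⁻¹.
E(LS) − E(HS) = -41036 − (-13506) = -27530 cm⁻¹.

-27530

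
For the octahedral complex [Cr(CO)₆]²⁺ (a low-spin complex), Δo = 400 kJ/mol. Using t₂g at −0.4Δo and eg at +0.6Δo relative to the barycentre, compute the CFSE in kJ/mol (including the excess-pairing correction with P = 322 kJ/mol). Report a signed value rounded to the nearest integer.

-318

CO is neutral, so the +2 overall charge sits on Cr: oxidation state +2.
Group 6 minus oxidation state +2 gives a d⁴ configuration for Cr²⁺.
Electron filling gives t₂g⁴ eg⁰.
The orbital stabilization is -1.6Δo = -1.6 × 400 = -640 kJ/mol.
Pairing penalty: 1 pair vs 0 in the high-spin reference → 1 extra × P = 322 kJ/mol.
Overall CFSE = -640 + 322 = -318 kJ/mol.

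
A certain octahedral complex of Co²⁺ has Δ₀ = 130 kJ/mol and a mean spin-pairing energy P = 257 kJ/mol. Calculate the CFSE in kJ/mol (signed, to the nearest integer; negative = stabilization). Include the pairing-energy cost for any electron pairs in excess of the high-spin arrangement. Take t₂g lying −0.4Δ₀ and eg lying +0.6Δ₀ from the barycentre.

Group 9 minus oxidation state +2 gives a d⁷ configuration for Co²⁺.
Here Δ₀ < P (130 < 257), so the high-spin state is favoured.
That gives t₂g⁵ eg².
Orbital CFSE = -0.8Δ₀ = -0.8 × 130 = -104 kJ/mol.
High-spin has no excess pairs, so no pairing correction applies.

-104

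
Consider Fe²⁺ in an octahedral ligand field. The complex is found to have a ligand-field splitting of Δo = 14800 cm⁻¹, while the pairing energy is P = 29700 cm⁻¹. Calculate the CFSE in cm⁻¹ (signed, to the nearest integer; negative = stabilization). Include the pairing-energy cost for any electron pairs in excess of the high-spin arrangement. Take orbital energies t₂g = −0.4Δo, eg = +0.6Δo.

-5920

Fe²⁺: group 8, so d-count = 8 − 2 = 6.
With Δo < P the complex is high-spin.
Configuration: t₂g⁴ eg².
Orbital CFSE = -0.4Δo = -0.4 × 14800 = -5920 cm⁻¹.
High-spin has no excess pairs, so no pairing correction applies.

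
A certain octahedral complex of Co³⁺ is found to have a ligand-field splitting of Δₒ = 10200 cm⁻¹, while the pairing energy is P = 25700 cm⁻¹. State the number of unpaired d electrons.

Co is in group 9, so Co³⁺ is d⁶ (9 − 3 = 6).
Δₒ < P, so pairing is avoided: the ground state is high-spin.
Configuration: t2g^4 e_g^2.
Unpaired electrons: 4.

4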